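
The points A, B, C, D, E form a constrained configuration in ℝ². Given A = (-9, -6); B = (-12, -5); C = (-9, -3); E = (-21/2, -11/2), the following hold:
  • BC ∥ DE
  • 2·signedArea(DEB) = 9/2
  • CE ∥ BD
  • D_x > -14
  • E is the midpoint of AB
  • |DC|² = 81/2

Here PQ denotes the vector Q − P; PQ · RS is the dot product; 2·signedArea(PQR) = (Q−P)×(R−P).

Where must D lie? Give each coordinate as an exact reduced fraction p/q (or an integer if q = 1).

1. D_x = -27/2  [BC ∥ DE ∩ CE ∥ BD]
2. D_y = -15/2  [BC ∥ DE ∩ CE ∥ BD]
   → D = (-27/2, -15/2)

D = (-27/2, -15/2)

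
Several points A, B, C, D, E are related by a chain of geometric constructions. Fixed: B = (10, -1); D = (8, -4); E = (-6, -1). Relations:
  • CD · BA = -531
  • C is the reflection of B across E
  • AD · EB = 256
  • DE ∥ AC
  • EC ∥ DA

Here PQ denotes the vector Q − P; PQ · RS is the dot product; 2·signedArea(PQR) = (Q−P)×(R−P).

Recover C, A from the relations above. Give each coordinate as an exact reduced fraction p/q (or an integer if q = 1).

1. C_x = -22  [C is the reflection of B across E]
2. C_y = -1  [C is the reflection of B across E]
   → C = (-22, -1)
3. A_x = -8  [DE ∥ AC ∩ EC ∥ DA]
4. A_y = -4  [DE ∥ AC ∩ EC ∥ DA]
   → A = (-8, -4)

A = (-8, -4)
C = (-22, -1)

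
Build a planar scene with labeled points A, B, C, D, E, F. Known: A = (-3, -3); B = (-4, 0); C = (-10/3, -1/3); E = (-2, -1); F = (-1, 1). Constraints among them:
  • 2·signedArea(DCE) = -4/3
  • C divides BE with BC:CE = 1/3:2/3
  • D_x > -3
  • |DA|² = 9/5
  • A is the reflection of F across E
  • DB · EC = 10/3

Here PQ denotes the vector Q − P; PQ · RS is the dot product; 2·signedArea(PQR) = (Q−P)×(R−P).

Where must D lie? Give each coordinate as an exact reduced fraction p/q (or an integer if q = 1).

D = (-12/5, -9/5)

1. D_x = -12/5  [2·signedArea(DCE) = -4/3 ∩ DB · EC = 10/3]
2. D_y = -9/5  [2·signedArea(DCE) = -4/3 ∩ DB · EC = 10/3]
   → D = (-12/5, -9/5)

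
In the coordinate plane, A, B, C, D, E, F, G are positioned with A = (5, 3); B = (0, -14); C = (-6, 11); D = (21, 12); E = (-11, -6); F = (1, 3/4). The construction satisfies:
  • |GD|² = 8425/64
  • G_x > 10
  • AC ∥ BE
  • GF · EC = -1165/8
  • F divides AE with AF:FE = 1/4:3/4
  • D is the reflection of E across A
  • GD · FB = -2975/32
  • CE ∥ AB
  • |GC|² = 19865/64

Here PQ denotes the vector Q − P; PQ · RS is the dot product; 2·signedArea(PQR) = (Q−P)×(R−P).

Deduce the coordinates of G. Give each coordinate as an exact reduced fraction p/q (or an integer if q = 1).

G = (11, 51/8)

1. G_x = 11  [GF · EC = -1165/8 ∩ GD · FB = -2975/32]
2. G_y = 51/8  [GF · EC = -1165/8 ∩ GD · FB = -2975/32]
   → G = (11, 51/8)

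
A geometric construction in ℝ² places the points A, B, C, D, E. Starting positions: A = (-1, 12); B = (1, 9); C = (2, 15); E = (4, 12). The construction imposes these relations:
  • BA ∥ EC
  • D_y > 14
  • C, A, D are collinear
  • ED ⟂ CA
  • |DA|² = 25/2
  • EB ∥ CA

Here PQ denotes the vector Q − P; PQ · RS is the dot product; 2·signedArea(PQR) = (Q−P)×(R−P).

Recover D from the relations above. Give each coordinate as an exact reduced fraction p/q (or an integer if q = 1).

1. D_x = 3/2  [C, A, D are collinear ∩ ED ⟂ CA]
2. D_y = 29/2  [C, A, D are collinear ∩ ED ⟂ CA]
   → D = (3/2, 29/2)

D = (3/2, 29/2)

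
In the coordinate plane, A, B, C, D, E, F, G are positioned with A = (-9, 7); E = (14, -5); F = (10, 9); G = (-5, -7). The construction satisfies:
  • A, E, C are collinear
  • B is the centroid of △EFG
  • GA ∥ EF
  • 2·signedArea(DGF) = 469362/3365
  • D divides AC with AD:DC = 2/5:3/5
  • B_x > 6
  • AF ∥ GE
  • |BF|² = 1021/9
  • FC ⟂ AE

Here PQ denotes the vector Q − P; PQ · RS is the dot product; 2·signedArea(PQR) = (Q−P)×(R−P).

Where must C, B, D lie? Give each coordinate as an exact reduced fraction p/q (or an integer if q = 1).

1. C_x = 3442/673  [A, E, C are collinear ∩ FC ⟂ AE]
2. C_y = -245/673  [A, E, C are collinear ∩ FC ⟂ AE]
   → C = (3442/673, -245/673)
3. B_x = 19/3  [B is the centroid of △EFG]
4. B_y = -1  [B is the centroid of △EFG]
   → B = (19/3, -1)
5. D_x = -11287/3365  [D divides AC with AD:DC = 2/5:3/5]
6. D_y = 13643/3365  [D divides AC with AD:DC = 2/5:3/5]
   → D = (-11287/3365, 13643/3365)

B = (19/3, -1)
C = (3442/673, -245/673)
D = (-11287/3365, 13643/3365)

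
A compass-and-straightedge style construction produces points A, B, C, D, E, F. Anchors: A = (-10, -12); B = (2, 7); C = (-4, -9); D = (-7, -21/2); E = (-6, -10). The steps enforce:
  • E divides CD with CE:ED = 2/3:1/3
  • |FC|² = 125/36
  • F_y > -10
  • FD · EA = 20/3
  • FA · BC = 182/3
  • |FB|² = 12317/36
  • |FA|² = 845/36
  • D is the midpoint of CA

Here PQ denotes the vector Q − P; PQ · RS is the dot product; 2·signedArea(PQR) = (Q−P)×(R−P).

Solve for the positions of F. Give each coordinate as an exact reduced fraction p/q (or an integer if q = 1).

F = (-17/3, -59/6)

1. F_x = -17/3  [FA · BC = 182/3 ∩ FD · EA = 20/3]
2. F_y = -59/6  [FA · BC = 182/3 ∩ FD · EA = 20/3]
   → F = (-17/3, -59/6)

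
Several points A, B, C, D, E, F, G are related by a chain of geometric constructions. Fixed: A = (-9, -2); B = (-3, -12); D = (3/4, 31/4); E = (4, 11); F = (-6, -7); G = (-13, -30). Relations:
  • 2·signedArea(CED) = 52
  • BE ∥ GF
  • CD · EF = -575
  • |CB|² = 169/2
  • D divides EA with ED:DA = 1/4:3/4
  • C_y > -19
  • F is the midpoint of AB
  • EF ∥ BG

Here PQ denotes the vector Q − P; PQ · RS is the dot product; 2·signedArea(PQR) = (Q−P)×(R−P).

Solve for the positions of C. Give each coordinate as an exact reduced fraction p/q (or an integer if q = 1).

C = (-19/2, -37/2)

1. C_x = -19/2  [2·signedArea(CED) = 52 ∩ CD · EF = -575]
2. C_y = -37/2  [2·signedArea(CED) = 52 ∩ CD · EF = -575]
   → C = (-19/2, -37/2)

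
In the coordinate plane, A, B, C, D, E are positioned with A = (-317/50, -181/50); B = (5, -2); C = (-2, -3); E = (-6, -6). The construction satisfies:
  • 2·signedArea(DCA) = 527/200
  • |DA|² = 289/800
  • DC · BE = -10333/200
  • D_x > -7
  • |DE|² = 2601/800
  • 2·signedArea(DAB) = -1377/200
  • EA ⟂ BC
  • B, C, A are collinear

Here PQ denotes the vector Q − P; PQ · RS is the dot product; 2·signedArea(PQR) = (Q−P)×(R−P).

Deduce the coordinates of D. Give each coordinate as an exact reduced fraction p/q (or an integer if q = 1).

D = (-1251/200, -843/200)

1. D_x = -1251/200  [2·signedArea(DCA) = 527/200 ∩ DC · BE = -10333/200]
2. D_y = -843/200  [2·signedArea(DCA) = 527/200 ∩ DC · BE = -10333/200]
   → D = (-1251/200, -843/200)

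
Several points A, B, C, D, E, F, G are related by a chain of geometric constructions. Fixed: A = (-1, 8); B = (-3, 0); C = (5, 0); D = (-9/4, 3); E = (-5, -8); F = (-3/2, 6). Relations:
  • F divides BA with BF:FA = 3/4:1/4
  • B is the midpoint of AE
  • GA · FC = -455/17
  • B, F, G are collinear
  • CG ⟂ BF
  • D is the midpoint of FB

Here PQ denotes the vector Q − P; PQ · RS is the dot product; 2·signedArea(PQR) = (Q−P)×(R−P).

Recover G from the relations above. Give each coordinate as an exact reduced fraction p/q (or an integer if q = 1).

G = (-43/17, 32/17)

1. G_x = -43/17  [B, F, G are collinear ∩ CG ⟂ BF]
2. G_y = 32/17  [B, F, G are collinear ∩ CG ⟂ BF]
   → G = (-43/17, 32/17)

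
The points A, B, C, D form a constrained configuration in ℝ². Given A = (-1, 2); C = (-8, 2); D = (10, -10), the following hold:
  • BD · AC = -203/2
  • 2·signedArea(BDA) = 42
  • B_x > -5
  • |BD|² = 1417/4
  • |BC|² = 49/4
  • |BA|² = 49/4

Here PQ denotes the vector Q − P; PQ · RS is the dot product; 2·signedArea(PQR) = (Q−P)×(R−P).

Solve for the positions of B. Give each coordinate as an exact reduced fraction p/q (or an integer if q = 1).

B = (-9/2, 2)

1. B_x = -9/2  [2·signedArea(BDA) = 42 ∩ BD · AC = -203/2]
2. B_y = 2  [2·signedArea(BDA) = 42 ∩ BD · AC = -203/2]
   → B = (-9/2, 2)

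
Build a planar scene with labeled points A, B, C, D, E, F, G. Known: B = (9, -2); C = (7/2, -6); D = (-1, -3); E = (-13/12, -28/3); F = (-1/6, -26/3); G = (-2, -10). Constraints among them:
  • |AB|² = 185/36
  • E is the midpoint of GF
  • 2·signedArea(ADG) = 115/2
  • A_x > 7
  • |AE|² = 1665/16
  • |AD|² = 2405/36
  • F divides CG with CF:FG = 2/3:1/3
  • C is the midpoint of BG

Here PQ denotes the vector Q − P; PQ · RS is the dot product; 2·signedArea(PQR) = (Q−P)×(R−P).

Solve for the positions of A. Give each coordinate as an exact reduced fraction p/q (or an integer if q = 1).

1. A_x = 43/6  [line 7·x + -1·y + -107/2 = 0 ∩ |AD|² = 2405/36]
2. A_y = -10/3  [line 7·x + -1·y + -107/2 = 0 ∩ |AD|² = 2405/36]
   → A = (43/6, -10/3)

A = (43/6, -10/3)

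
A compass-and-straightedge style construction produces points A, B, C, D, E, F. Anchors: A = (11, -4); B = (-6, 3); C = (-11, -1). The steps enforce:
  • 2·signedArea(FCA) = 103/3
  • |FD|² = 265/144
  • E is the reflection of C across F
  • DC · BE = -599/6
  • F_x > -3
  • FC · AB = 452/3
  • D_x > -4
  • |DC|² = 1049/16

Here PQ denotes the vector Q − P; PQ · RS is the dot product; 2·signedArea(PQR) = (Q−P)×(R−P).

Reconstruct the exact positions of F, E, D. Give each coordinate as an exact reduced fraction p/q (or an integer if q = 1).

1. F_x = -2  [FC · AB = 452/3 ∩ 2·signedArea(FCA) = 103/3]
2. F_y = -2/3  [FC · AB = 452/3 ∩ 2·signedArea(FCA) = 103/3]
   → F = (-2, -2/3)
3. E_x = 7  [E is the reflection of C across F]
4. E_y = -1/3  [E is the reflection of C across F]
   → E = (7, -1/3)
5. D_x = -3  [line -13·x + 10/3·y + -239/6 = 0 ∩ |DC|² = 1049/16]
6. D_y = 1/4  [line -13·x + 10/3·y + -239/6 = 0 ∩ |DC|² = 1049/16]
   → D = (-3, 1/4)

D = (-3, 1/4)
E = (7, -1/3)
F = (-2, -2/3)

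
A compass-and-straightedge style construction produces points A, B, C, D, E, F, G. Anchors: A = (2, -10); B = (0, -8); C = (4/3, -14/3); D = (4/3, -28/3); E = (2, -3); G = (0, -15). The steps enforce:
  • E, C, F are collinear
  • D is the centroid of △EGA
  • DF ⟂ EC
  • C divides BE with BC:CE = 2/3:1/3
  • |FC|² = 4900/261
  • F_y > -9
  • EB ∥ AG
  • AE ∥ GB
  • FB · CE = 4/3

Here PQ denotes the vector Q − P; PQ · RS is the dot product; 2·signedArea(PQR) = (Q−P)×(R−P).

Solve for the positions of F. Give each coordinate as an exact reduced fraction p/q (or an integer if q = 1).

1. F_x = -8/29  [E, C, F are collinear ∩ DF ⟂ EC]
2. F_y = -252/29  [E, C, F are collinear ∩ DF ⟂ EC]
   → F = (-8/29, -252/29)

F = (-8/29, -252/29)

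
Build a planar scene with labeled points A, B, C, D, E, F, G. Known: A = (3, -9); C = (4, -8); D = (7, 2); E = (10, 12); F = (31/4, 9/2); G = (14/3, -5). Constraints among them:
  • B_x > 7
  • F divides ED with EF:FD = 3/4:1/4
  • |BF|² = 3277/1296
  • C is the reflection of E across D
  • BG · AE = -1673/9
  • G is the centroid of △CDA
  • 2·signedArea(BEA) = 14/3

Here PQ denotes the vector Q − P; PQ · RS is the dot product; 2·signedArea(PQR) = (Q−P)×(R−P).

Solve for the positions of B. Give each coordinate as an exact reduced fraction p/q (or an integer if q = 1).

1. B_x = 65/9  [BG · AE = -1673/9 ∩ 2·signedArea(BEA) = 14/3]
2. B_y = 3  [BG · AE = -1673/9 ∩ 2·signedArea(BEA) = 14/3]
   → B = (65/9, 3)

B = (65/9, 3)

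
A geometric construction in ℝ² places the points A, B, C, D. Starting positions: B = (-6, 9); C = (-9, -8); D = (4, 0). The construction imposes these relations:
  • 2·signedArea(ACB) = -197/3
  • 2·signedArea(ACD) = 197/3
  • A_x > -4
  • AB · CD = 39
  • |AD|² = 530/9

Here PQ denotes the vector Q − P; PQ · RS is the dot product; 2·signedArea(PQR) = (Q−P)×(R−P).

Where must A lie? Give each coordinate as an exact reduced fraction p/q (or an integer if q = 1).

A = (-11/3, 1/3)

1. A_x = -11/3  [2·signedArea(ACB) = -197/3 ∩ AB · CD = 39]
2. A_y = 1/3  [2·signedArea(ACB) = -197/3 ∩ AB · CD = 39]
   → A = (-11/3, 1/3)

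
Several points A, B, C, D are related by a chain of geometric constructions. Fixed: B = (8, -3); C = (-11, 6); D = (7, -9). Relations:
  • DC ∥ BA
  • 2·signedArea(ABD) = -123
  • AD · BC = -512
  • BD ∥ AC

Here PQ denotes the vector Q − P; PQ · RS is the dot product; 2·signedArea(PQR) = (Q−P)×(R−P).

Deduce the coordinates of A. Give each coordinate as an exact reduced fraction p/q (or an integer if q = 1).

A = (-10, 12)

1. A_x = -10  [BD ∥ AC ∩ DC ∥ BA]
2. A_y = 12  [BD ∥ AC ∩ DC ∥ BA]
   → A = (-10, 12)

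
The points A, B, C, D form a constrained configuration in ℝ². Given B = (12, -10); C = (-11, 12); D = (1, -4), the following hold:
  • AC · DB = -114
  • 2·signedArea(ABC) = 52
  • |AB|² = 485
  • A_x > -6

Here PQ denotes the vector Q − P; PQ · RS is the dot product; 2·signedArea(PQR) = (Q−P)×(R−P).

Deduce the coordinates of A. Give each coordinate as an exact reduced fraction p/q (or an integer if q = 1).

A = (-5, 4)

1. A_x = -5  [2·signedArea(ABC) = 52 ∩ AC · DB = -114]
2. A_y = 4  [2·signedArea(ABC) = 52 ∩ AC · DB = -114]
   → A = (-5, 4)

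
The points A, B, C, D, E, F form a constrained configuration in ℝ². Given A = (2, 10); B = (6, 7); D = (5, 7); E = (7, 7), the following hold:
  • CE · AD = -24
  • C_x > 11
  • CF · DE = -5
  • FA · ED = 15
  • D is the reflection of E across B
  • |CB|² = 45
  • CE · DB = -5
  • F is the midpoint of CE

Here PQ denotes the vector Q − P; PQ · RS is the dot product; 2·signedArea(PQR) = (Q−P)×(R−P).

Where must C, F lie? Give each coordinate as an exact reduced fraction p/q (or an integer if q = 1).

1. C_x = 12  [CE · AD = -24 ∩ CE · DB = -5]
2. C_y = 4  [CE · AD = -24 ∩ CE · DB = -5]
   → C = (12, 4)
3. F_x = 19/2  [F is the midpoint of CE]
4. F_y = 11/2  [F is the midpoint of CE]
   → F = (19/2, 11/2)

C = (12, 4)
F = (19/2, 11/2)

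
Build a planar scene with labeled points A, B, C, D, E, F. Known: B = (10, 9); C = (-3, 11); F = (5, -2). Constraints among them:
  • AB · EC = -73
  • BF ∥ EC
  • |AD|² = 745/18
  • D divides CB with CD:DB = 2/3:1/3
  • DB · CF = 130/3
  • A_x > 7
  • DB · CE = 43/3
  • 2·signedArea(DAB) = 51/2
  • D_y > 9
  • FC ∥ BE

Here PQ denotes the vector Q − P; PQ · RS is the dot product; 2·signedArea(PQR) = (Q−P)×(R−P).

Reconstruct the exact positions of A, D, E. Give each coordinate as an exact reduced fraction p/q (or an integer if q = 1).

1. D_x = 17/3  [D divides CB with CD:DB = 2/3:1/3]
2. D_y = 29/3  [D divides CB with CD:DB = 2/3:1/3]
   → D = (17/3, 29/3)
3. E_x = 2  [BF ∥ EC ∩ FC ∥ BE]
4. E_y = 22  [BF ∥ EC ∩ FC ∥ BE]
   → E = (2, 22)
5. A_x = 15/2  [AB · EC = -73 ∩ 2·signedArea(DAB) = 51/2]
6. A_y = 7/2  [AB · EC = -73 ∩ 2·signedArea(DAB) = 51/2]
   → A = (15/2, 7/2)

A = (15/2, 7/2)
D = (17/3, 29/3)
E = (2, 22)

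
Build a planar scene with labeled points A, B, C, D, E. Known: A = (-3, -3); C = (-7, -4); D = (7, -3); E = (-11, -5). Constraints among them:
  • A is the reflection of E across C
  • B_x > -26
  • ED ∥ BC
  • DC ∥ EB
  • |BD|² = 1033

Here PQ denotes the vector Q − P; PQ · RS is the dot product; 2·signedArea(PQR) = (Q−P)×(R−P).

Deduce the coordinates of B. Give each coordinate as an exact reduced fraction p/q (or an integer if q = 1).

B = (-25, -6)

1. B_x = -25  [ED ∥ BC ∩ DC ∥ EB]
2. B_y = -6  [ED ∥ BC ∩ DC ∥ EB]
   → B = (-25, -6)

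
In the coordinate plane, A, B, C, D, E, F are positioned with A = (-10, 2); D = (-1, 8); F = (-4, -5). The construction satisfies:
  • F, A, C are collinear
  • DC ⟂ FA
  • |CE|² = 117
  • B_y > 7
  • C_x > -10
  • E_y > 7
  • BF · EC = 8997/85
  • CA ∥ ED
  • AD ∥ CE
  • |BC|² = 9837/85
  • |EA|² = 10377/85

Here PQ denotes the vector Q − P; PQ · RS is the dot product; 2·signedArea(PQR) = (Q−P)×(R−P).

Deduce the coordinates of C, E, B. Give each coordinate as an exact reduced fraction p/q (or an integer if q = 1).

B = (-49/85, 638/85)
C = (-778/85, 86/85)
E = (-13/85, 596/85)

1. C_x = -778/85  [F, A, C are collinear ∩ DC ⟂ FA]
2. C_y = 86/85  [F, A, C are collinear ∩ DC ⟂ FA]
   → C = (-778/85, 86/85)
3. E_x = -13/85  [CA ∥ ED ∩ AD ∥ CE]
4. E_y = 596/85  [CA ∥ ED ∩ AD ∥ CE]
   → E = (-13/85, 596/85)
5. B_x = -49/85  [line 9·x + 6·y + -3387/85 = 0 ∩ |BC|² = 9837/85]
6. B_y = 638/85  [line 9·x + 6·y + -3387/85 = 0 ∩ |BC|² = 9837/85]
   → B = (-49/85, 638/85)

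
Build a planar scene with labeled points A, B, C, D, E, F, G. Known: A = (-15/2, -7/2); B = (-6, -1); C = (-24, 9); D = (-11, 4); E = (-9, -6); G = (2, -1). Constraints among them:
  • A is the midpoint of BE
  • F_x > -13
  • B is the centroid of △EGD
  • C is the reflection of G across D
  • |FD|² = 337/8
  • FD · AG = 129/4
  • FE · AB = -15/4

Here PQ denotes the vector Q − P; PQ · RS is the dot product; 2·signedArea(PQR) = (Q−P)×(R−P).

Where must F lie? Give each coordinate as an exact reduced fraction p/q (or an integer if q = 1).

F = (-51/4, -9/4)

1. F_x = -51/4  [FD · AG = 129/4 ∩ FE · AB = -15/4]
2. F_y = -9/4  [FD · AG = 129/4 ∩ FE · AB = -15/4]
   → F = (-51/4, -9/4)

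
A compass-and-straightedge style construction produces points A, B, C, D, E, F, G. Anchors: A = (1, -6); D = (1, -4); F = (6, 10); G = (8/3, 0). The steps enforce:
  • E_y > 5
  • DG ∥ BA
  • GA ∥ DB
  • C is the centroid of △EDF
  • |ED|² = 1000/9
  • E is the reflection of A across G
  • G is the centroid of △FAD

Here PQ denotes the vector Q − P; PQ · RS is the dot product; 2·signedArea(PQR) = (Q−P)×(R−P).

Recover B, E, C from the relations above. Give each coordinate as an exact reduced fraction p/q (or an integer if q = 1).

1. B_x = -2/3  [DG ∥ BA ∩ GA ∥ DB]
2. B_y = -10  [DG ∥ BA ∩ GA ∥ DB]
   → B = (-2/3, -10)
3. E_x = 13/3  [E is the reflection of A across G]
4. E_y = 6  [E is the reflection of A across G]
   → E = (13/3, 6)
5. C_x = 34/9  [C is the centroid of △EDF]
6. C_y = 4  [C is the centroid of △EDF]
   → C = (34/9, 4)

B = (-2/3, -10)
C = (34/9, 4)
E = (13/3, 6)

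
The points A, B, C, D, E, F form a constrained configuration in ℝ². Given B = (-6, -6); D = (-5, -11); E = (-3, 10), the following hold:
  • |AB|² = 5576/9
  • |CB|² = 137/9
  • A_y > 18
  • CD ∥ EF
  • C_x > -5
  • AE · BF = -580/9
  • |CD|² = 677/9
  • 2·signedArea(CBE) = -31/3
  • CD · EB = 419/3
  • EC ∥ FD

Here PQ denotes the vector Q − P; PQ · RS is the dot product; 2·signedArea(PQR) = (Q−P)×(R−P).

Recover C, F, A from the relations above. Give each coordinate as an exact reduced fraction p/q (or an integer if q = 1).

A = (-8/3, 56/3)
C = (-14/3, -7/3)
F = (-10/3, 4/3)

1. C_x = -14/3  [CD · EB = 419/3 ∩ 2·signedArea(CBE) = -31/3]
2. C_y = -7/3  [CD · EB = 419/3 ∩ 2·signedArea(CBE) = -31/3]
   → C = (-14/3, -7/3)
3. F_x = -10/3  [EC ∥ FD ∩ CD ∥ EF]
4. F_y = 4/3  [EC ∥ FD ∩ CD ∥ EF]
   → F = (-10/3, 4/3)
5. A_x = -8/3  [line -8/3·x + -22/3·y + 1168/9 = 0 ∩ |AB|² = 5576/9]
6. A_y = 56/3  [line -8/3·x + -22/3·y + 1168/9 = 0 ∩ |AB|² = 5576/9]
   → A = (-8/3, 56/3)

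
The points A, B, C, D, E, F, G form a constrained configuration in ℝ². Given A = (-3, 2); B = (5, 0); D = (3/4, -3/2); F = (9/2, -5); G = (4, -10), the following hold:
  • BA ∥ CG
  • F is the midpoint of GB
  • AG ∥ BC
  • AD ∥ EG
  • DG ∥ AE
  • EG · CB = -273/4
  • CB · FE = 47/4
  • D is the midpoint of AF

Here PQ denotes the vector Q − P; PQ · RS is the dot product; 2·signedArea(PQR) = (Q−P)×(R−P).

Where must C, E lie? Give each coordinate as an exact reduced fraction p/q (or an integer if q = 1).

C = (12, -12)
E = (1/4, -13/2)

1. C_x = 12  [BA ∥ CG ∩ AG ∥ BC]
2. C_y = -12  [BA ∥ CG ∩ AG ∥ BC]
   → C = (12, -12)
3. E_x = 1/4  [AD ∥ EG ∩ DG ∥ AE]
4. E_y = -13/2  [AD ∥ EG ∩ DG ∥ AE]
   → E = (1/4, -13/2)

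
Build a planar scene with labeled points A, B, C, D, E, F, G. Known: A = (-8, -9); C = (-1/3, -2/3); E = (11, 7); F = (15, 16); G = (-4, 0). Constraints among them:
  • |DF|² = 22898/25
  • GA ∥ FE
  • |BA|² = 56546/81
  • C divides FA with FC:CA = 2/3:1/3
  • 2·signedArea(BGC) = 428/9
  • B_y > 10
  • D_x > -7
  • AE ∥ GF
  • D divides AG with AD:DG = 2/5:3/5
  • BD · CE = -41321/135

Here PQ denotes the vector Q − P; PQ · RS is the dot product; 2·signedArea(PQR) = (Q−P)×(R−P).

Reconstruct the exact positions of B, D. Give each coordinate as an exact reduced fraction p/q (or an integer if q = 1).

B = (89/9, 94/9)
D = (-32/5, -27/5)

1. D_x = -32/5  [D divides AG with AD:DG = 2/5:3/5]
2. D_y = -27/5  [D divides AG with AD:DG = 2/5:3/5]
   → D = (-32/5, -27/5)
3. B_x = 89/9  [BD · CE = -41321/135 ∩ 2·signedArea(BGC) = 428/9]
4. B_y = 94/9  [BD · CE = -41321/135 ∩ 2·signedArea(BGC) = 428/9]
   → B = (89/9, 94/9)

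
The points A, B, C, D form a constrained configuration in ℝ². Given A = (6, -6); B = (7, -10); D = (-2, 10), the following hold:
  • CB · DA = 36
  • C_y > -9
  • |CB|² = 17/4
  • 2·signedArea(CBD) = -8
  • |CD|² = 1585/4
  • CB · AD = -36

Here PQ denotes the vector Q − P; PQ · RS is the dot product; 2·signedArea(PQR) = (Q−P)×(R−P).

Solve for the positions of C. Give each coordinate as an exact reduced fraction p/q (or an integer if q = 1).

1. C_x = 13/2  [CB · DA = 36 ∩ 2·signedArea(CBD) = -8]
2. C_y = -8  [CB · DA = 36 ∩ 2·signedArea(CBD) = -8]
   → C = (13/2, -8)

C = (13/2, -8)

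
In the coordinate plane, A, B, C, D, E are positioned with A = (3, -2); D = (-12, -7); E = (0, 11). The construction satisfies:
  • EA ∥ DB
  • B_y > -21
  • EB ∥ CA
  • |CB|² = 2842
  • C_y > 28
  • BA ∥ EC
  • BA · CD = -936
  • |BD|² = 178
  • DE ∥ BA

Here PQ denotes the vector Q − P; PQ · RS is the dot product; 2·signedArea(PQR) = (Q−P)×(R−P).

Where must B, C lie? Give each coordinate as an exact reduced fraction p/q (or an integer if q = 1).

B = (-9, -20)
C = (12, 29)

1. B_x = -9  [DE ∥ BA ∩ EA ∥ DB]
2. B_y = -20  [DE ∥ BA ∩ EA ∥ DB]
   → B = (-9, -20)
3. C_x = 12  [EB ∥ CA ∩ BA ∥ EC]
4. C_y = 29  [EB ∥ CA ∩ BA ∥ EC]
   → C = (12, 29)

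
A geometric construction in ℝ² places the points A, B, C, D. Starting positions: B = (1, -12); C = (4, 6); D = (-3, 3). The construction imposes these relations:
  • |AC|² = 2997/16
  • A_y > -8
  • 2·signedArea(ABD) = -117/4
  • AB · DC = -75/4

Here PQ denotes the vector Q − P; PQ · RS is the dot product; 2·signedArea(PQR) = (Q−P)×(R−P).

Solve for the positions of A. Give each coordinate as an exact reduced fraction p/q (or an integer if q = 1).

1. A_x = 7/4  [AB · DC = -75/4 ∩ 2·signedArea(ABD) = -117/4]
2. A_y = -15/2  [AB · DC = -75/4 ∩ 2·signedArea(ABD) = -117/4]
   → A = (7/4, -15/2)

A = (7/4, -15/2)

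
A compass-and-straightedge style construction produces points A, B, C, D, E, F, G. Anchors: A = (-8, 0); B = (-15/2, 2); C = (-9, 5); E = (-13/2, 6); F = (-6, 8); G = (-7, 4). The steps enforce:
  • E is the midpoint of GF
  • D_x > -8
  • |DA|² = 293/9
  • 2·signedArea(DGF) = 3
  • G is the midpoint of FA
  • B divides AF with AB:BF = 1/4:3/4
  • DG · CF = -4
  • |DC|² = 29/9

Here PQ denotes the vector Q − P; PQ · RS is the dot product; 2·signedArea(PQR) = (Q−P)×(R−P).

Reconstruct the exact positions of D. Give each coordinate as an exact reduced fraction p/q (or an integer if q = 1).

D = (-22/3, 17/3)

1. D_x = -22/3  [2·signedArea(DGF) = 3 ∩ DG · CF = -4]
2. D_y = 17/3  [2·signedArea(DGF) = 3 ∩ DG · CF = -4]
   → D = (-22/3, 17/3)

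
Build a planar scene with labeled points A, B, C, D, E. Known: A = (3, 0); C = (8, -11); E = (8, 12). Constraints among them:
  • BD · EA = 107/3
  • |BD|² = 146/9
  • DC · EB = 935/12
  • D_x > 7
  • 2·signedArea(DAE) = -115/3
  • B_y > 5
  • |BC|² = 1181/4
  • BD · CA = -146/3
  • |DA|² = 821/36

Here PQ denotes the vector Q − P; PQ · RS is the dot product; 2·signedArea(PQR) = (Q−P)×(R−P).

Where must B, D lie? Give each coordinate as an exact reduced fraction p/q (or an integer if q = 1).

B = (11/2, 6)
D = (43/6, 7/3)

1. D_x = 43/6  [line -12·x + 5·y + 223/3 = 0 ∩ |DA|² = 821/36]
2. D_y = 7/3  [line -12·x + 5·y + 223/3 = 0 ∩ |DA|² = 821/36]
   → D = (43/6, 7/3)
3. B_x = 11/2  [BD · CA = -146/3 ∩ BD · EA = 107/3]
4. B_y = 6  [BD · CA = -146/3 ∩ BD · EA = 107/3]
   → B = (11/2, 6)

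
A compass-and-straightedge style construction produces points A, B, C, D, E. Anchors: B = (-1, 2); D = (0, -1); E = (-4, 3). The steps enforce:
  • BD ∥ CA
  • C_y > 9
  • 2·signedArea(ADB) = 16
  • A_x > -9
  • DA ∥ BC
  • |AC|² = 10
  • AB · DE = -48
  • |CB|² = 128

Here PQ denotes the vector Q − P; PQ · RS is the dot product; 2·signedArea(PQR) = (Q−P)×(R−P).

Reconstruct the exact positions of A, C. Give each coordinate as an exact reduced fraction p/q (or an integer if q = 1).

1. A_x = -8  [AB · DE = -48 ∩ 2·signedArea(ADB) = 16]
2. A_y = 7  [AB · DE = -48 ∩ 2·signedArea(ADB) = 16]
   → A = (-8, 7)
3. C_x = -9  [BD ∥ CA ∩ DA ∥ BC]
4. C_y = 10  [BD ∥ CA ∩ DA ∥ BC]
   → C = (-9, 10)

A = (-8, 7)
C = (-9, 10)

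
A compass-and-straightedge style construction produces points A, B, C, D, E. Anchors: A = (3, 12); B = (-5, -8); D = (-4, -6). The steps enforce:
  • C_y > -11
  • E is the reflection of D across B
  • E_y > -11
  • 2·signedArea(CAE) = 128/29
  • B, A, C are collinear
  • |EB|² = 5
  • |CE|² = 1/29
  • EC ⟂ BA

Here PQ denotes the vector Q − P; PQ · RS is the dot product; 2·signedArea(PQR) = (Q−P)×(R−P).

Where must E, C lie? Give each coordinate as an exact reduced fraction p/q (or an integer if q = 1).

C = (-169/29, -292/29)
E = (-6, -10)

1. E_x = -6  [E is the reflection of D across B]
2. E_y = -10  [E is the reflection of D across B]
   → E = (-6, -10)
3. C_x = -169/29  [B, A, C are collinear ∩ EC ⟂ BA]
4. C_y = -292/29  [B, A, C are collinear ∩ EC ⟂ BA]
   → C = (-169/29, -292/29)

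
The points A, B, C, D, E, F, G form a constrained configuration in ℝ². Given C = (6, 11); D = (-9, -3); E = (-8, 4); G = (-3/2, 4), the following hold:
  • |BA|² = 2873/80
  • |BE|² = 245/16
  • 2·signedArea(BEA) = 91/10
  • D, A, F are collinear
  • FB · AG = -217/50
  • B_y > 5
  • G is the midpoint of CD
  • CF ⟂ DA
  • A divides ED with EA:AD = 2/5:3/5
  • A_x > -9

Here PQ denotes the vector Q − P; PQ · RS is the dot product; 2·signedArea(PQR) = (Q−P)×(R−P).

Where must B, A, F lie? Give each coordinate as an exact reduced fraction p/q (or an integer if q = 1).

1. A_x = -42/5  [A divides ED with EA:AD = 2/5:3/5]
2. A_y = 6/5  [A divides ED with EA:AD = 2/5:3/5]
   → A = (-42/5, 6/5)
3. F_x = -337/50  [D, A, F are collinear ∩ CF ⟂ DA]
4. F_y = 641/50  [D, A, F are collinear ∩ CF ⟂ DA]
   → F = (-337/50, 641/50)
5. B_x = -9/2  [2·signedArea(BEA) = 91/10 ∩ FB · AG = -217/50]
6. B_y = 23/4  [2·signedArea(BEA) = 91/10 ∩ FB · AG = -217/50]
   → B = (-9/2, 23/4)

A = (-42/5, 6/5)
B = (-9/2, 23/4)
F = (-337/50, 641/50)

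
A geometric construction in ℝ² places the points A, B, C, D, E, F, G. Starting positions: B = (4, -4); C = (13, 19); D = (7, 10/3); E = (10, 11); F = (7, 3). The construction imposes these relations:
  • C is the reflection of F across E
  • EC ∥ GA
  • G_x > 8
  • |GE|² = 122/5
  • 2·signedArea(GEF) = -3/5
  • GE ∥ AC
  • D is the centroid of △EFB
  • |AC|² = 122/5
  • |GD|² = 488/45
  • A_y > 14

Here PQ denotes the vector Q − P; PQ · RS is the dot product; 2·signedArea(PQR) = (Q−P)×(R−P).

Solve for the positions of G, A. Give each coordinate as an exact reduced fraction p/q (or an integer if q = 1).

1. G_x = 41/5  [line 8·x + -3·y + -232/5 = 0 ∩ |GD|² = 488/45]
2. G_y = 32/5  [line 8·x + -3·y + -232/5 = 0 ∩ |GD|² = 488/45]
   → G = (41/5, 32/5)
3. A_x = 56/5  [GE ∥ AC ∩ EC ∥ GA]
4. A_y = 72/5  [GE ∥ AC ∩ EC ∥ GA]
   → A = (56/5, 72/5)

A = (56/5, 72/5)
G = (41/5, 32/5)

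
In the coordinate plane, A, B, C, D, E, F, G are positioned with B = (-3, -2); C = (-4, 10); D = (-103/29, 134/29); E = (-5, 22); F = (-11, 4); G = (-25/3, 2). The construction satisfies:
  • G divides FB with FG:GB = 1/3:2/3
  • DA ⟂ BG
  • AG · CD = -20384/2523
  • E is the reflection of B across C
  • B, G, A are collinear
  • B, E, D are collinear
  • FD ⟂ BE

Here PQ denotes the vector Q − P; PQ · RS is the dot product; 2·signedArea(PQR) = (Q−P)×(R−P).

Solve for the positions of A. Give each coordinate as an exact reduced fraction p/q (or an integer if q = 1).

A = (-947/145, 94/145)

1. A_x = -947/145  [B, G, A are collinear ∩ DA ⟂ BG]
2. A_y = 94/145  [B, G, A are collinear ∩ DA ⟂ BG]
   → A = (-947/145, 94/145)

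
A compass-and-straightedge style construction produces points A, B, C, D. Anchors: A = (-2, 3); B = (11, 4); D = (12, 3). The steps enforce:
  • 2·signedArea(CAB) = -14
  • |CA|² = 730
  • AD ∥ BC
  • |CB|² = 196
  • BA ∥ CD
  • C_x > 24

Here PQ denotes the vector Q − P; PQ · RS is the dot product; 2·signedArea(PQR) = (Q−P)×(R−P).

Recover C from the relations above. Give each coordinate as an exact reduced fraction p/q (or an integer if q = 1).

C = (25, 4)

1. C_x = 25  [BA ∥ CD ∩ AD ∥ BC]
2. C_y = 4  [BA ∥ CD ∩ AD ∥ BC]
   → C = (25, 4)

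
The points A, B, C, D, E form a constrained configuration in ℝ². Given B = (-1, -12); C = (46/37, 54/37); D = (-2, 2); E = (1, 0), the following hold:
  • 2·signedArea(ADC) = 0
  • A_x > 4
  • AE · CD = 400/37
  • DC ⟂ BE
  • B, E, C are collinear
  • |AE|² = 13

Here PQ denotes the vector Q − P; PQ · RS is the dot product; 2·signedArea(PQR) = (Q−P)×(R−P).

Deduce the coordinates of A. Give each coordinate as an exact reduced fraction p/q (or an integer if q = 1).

1. A_x = 166/37  [2·signedArea(ADC) = 0 ∩ AE · CD = 400/37]
2. A_y = 34/37  [2·signedArea(ADC) = 0 ∩ AE · CD = 400/37]
   → A = (166/37, 34/37)

A = (166/37, 34/37)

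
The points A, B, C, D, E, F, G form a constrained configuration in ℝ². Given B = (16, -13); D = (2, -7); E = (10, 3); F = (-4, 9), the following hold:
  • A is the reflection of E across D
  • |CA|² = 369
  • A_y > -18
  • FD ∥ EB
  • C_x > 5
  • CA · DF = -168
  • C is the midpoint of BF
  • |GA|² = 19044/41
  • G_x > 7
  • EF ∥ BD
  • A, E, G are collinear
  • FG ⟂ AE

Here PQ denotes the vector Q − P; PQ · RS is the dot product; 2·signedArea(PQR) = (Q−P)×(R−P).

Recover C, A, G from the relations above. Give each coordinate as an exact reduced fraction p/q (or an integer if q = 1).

A = (-6, -17)
C = (6, -2)
G = (306/41, -7/41)

1. C_x = 6  [C is the midpoint of BF]
2. C_y = -2  [C is the midpoint of BF]
   → C = (6, -2)
3. A_x = -6  [A is the reflection of E across D]
4. A_y = -17  [A is the reflection of E across D]
   → A = (-6, -17)
5. G_x = 306/41  [A, E, G are collinear ∩ FG ⟂ AE]
6. G_y = -7/41  [A, E, G are collinear ∩ FG ⟂ AE]
   → G = (306/41, -7/41)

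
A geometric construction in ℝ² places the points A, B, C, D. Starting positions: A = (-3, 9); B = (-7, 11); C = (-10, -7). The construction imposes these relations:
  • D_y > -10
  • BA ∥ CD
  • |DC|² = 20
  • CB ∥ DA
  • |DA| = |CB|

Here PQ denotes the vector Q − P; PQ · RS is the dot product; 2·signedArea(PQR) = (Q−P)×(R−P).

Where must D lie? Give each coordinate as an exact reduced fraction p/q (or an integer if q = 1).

D = (-6, -9)

1. D_x = -6  [CB ∥ DA ∩ BA ∥ CD]
2. D_y = -9  [CB ∥ DA ∩ BA ∥ CD]
   → D = (-6, -9)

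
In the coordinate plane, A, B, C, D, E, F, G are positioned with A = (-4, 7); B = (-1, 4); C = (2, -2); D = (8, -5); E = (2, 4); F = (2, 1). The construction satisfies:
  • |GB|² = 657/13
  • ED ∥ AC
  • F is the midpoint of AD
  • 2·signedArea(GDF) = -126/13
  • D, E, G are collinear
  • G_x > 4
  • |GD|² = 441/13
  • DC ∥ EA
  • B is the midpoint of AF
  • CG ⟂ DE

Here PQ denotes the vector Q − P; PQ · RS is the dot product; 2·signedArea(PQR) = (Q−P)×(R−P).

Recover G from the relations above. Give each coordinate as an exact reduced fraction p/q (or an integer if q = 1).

G = (62/13, -2/13)

1. G_x = 62/13  [D, E, G are collinear ∩ CG ⟂ DE]
2. G_y = -2/13  [D, E, G are collinear ∩ CG ⟂ DE]
   → G = (62/13, -2/13)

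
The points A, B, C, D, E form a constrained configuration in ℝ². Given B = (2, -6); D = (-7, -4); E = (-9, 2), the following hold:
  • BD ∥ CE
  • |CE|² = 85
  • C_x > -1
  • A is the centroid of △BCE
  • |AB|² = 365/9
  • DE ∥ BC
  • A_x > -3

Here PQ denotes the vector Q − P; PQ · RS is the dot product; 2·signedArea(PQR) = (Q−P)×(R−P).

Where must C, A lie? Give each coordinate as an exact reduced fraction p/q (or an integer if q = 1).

1. C_x = 0  [BD ∥ CE ∩ DE ∥ BC]
2. C_y = 0  [BD ∥ CE ∩ DE ∥ BC]
   → C = (0, 0)
3. A_x = -7/3  [A is the centroid of △BCE]
4. A_y = -4/3  [A is the centroid of △BCE]
   → A = (-7/3, -4/3)

A = (-7/3, -4/3)
C = (0, 0)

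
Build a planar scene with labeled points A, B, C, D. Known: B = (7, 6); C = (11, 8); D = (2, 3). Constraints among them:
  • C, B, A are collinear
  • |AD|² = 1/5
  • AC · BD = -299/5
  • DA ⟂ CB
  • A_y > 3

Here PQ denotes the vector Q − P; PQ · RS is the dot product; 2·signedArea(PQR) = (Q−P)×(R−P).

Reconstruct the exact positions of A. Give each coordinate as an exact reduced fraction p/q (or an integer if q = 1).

A = (9/5, 17/5)

1. A_x = 9/5  [C, B, A are collinear ∩ DA ⟂ CB]
2. A_y = 17/5  [C, B, A are collinear ∩ DA ⟂ CB]
   → A = (9/5, 17/5)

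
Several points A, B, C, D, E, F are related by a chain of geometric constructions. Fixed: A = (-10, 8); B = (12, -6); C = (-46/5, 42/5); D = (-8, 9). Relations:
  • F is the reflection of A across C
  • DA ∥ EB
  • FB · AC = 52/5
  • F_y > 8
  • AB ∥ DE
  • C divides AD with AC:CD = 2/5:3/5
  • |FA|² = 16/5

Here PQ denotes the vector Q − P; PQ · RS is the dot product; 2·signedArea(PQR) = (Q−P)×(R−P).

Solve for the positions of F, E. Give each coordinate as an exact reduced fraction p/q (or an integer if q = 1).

1. F_x = -42/5  [F is the reflection of A across C]
2. F_y = 44/5  [F is the reflection of A across C]
   → F = (-42/5, 44/5)
3. E_x = 14  [DA ∥ EB ∩ AB ∥ DE]
4. E_y = -5  [DA ∥ EB ∩ AB ∥ DE]
   → E = (14, -5)

E = (14, -5)
F = (-42/5, 44/5)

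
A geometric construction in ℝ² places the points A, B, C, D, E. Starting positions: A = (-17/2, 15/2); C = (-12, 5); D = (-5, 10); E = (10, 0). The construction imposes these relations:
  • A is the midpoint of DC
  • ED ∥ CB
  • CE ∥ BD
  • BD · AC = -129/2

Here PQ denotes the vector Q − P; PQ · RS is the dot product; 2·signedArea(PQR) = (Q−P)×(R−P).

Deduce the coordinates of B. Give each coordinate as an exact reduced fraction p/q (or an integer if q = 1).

B = (-27, 15)

1. B_x = -27  [CE ∥ BD ∩ ED ∥ CB]
2. B_y = 15  [CE ∥ BD ∩ ED ∥ CB]
   → B = (-27, 15)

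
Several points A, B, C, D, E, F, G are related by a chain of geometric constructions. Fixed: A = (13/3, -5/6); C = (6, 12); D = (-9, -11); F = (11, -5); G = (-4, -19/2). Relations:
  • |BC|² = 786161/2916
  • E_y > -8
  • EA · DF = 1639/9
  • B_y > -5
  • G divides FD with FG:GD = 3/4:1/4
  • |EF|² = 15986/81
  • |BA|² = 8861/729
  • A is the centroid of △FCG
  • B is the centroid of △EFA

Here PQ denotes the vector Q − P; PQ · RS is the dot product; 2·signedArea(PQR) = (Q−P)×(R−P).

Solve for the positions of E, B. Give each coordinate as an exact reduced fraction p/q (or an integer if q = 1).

B = (112/27, -233/54)
E = (-26/9, -64/9)

1. E_x = -26/9  [line -20·x + -6·y + -904/9 = 0 ∩ |EF|² = 15986/81]
2. E_y = -64/9  [line -20·x + -6·y + -904/9 = 0 ∩ |EF|² = 15986/81]
   → E = (-26/9, -64/9)
3. B_x = 112/27  [B is the centroid of △EFA]
4. B_y = -233/54  [B is the centroid of △EFA]
   → B = (112/27, -233/54)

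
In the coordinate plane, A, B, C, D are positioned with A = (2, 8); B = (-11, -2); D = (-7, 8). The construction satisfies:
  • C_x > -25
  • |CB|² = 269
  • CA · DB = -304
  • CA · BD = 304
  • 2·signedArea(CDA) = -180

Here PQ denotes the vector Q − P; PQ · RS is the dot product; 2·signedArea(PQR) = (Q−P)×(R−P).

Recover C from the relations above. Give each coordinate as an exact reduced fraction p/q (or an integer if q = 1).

C = (-24, -12)

1. C_x = -24  [CA · DB = -304 ∩ 2·signedArea(CDA) = -180]
2. C_y = -12  [CA · DB = -304 ∩ 2·signedArea(CDA) = -180]
   → C = (-24, -12)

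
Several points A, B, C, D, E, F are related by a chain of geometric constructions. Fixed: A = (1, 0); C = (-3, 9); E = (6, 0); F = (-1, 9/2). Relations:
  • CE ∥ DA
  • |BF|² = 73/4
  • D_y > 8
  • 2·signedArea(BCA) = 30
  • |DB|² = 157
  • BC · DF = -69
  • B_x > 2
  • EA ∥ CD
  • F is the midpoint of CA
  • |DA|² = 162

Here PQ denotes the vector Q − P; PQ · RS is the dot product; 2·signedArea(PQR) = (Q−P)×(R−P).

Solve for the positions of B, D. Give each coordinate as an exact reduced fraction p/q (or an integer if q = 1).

1. B_x = 3  [line 9·x + 4·y + -39 = 0 ∩ |BF|² = 73/4]
2. B_y = 3  [line 9·x + 4·y + -39 = 0 ∩ |BF|² = 73/4]
   → B = (3, 3)
3. D_x = -8  [CE ∥ DA ∩ EA ∥ CD]
4. D_y = 9  [CE ∥ DA ∩ EA ∥ CD]
   → D = (-8, 9)

B = (3, 3)
D = (-8, 9)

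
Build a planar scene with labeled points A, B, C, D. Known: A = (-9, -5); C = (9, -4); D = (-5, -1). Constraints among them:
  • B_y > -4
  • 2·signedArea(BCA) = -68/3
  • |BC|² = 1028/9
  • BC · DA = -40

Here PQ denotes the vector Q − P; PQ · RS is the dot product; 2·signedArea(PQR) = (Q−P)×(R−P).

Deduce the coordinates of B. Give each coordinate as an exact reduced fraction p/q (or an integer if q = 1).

B = (-5/3, -10/3)

1. B_x = -5/3  [2·signedArea(BCA) = -68/3 ∩ BC · DA = -40]
2. B_y = -10/3  [2·signedArea(BCA) = -68/3 ∩ BC · DA = -40]
   → B = (-5/3, -10/3)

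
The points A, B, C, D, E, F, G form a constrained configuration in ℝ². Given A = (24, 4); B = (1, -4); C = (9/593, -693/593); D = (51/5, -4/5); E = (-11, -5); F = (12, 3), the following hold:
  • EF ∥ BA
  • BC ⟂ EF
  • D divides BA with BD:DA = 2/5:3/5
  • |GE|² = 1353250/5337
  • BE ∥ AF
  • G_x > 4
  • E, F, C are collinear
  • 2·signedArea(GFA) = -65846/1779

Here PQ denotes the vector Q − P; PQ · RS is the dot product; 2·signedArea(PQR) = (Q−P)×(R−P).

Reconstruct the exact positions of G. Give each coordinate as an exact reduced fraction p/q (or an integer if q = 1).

G = (7718/1779, -1286/1779)

1. G_x = 7718/1779  [line -1·x + 12·y + 23150/1779 = 0 ∩ |GE|² = 1353250/5337]
2. G_y = -1286/1779  [line -1·x + 12·y + 23150/1779 = 0 ∩ |GE|² = 1353250/5337]
   → G = (7718/1779, -1286/1779)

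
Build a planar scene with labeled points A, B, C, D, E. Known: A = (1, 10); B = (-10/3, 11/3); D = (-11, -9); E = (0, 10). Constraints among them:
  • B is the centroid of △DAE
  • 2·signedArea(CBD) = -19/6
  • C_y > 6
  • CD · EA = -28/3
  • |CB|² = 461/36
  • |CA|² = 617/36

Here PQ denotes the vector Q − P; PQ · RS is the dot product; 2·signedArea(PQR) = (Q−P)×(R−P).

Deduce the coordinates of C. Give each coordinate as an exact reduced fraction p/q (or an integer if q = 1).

1. C_x = -5/3  [2·signedArea(CBD) = -19/6 ∩ CD · EA = -28/3]
2. C_y = 41/6  [2·signedArea(CBD) = -19/6 ∩ CD · EA = -28/3]
   → C = (-5/3, 41/6)

C = (-5/3, 41/6)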